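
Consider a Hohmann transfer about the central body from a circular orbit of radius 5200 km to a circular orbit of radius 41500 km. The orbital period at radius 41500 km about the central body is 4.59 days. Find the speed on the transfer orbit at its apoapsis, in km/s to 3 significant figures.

From Kepler's third law T² = 4π²r³/μ at r = 41500 km, T = 4.59 days = 4.59 × 86400 s = 3.96576×10^5 s: μ = 4π²r³/T² = 17941.2 km³/s².
Transfer-ellipse semi-major axis a_t = (r₁ + r₂)/2 = (5200 + 41500)/2 = 23350 km.
At apoapsis, r = 41500 km.
Applying v² = μ(2/r − 1/a_t): v = 0.3103 km/s.

v = 0.310 km/s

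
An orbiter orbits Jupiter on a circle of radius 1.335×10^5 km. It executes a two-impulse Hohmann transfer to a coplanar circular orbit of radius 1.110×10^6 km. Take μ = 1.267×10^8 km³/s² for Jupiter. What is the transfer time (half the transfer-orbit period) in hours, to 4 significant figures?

The Hohmann ellipse has a_t = (r₁ + r₂)/2 = 6.2175×10^5 km.
By Kepler's third law the transfer-orbit period is T = 2π√(a_t³/μ), so t = T/2 = 1.3683×10^5 s.
Converting: 1.3683×10^5 s ÷ 3600 s/hour = 38.01 hours.

t = 38.01 hours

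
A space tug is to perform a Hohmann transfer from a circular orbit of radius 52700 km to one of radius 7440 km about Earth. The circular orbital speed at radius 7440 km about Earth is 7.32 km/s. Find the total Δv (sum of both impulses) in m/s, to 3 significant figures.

From the circular-orbit relation v² = μ/r at r = 7440 km: μ = v²r = (7.32)² × 7440 = 3.98653×10^5 km³/s².
Transfer-ellipse semi-major axis a_t = (r₁ + r₂)/2 = (52700 + 7440)/2 = 30070 km.
Circular speed at r₁: v₁ = √(μ/r₁) = √(3.98653×10^5/52700) = 2.750 km/s.
On the transfer ellipse at r₁, vis-viva equation gives v_a = √[μ(2/r₁ − 1/a_t)] = 1.368 km/s.
First burn Δv₁ = |v_a − v₁| = 1.382 km/s.
Circular speed at r₂: v₂ = √(μ/r₂) = 7.320 km/s.
Transfer-orbit speed at r₂: v_p = √[μ(2/r₂ − 1/a_t)] = 9.691 km/s.
Second burn Δv₂ = |v₂ − v_p| = 2.371 km/s.
Δv = Δv₁ + Δv₂ = 1.382 + 2.371 = 3.753 km/s.

Δv = 3750 m/s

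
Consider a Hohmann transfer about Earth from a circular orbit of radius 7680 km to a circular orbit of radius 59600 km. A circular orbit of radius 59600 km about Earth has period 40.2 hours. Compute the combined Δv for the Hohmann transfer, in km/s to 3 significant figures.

Δv = 3.74 km/s

From Kepler's third law T² = 4π²r³/μ at r = 59600 km, T = 40.2 hours = 40.2 × 3600 s = 1.4472×10^5 s: μ = 4π²r³/T² = 3.99063×10^5 km³/s².
Semi-major axis of the transfer orbit: a_t = (7680 + 59600)/2 = 33640 km.
At r₁ the circular-orbit speed is v₁ = √(μ/r₁) = 7.2084 km/s.
Transfer-orbit speed at r₁ (vis-viva): v_p = √[μ(2/r₁ − 1/a_t)] = 9.5948 km/s.
First burn Δv₁ = |v_p − v₁| = 2.3864 km/s.
Circular speed at r₂: v₂ = √(μ/r₂) = 2.5876 km/s.
Transfer-orbit speed at r₂: v_a = √[μ(2/r₂ − 1/a_t)] = 1.2364 km/s.
Second burn Δv₂ = |v₂ − v_a| = 1.3512 km/s.
Total Δv = Δv₁ + Δv₂ = 3.738 km/s.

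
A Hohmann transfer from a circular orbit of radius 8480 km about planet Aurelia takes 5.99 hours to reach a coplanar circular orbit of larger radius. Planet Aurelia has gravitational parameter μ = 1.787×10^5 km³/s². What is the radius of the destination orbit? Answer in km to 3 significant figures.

r₂ = 32200 km

Transfer time t = 5.99 hours = 21564 s, and t = π√(a_t³/μ).
So a_t = (μ t²/π²)^(1/3) = (1.787×10^5 × (21564)² / π²)^(1/3) = 20344 km.
Since a_t = (r₁ + r₂)/2, r₂ = 2a_t − r₁ = 2×20344 − 8480 = 32208 km.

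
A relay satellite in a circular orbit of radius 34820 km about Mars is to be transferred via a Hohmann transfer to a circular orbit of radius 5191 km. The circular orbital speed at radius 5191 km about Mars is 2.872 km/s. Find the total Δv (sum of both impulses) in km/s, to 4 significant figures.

From the circular-orbit relation v² = μ/r at r = 5191 km: μ = v²r = (2.872)² × 5191 = 42817.4 km³/s².
The Hohmann ellipse has a_t = (r₁ + r₂)/2 = 20005.5 km.
At r₁ the circular-orbit speed is v₁ = √(μ/r₁) = 1.1089 km/s.
Transfer-orbit speed at r₁ (vis-viva): v_a = √[μ(2/r₁ − 1/a_t)] = 0.56487 km/s.
First burn Δv₁ = |v_a − v₁| = 0.5440 km/s.
Circular speed at r₂: v₂ = √(μ/r₂) = 2.872 km/s.
Transfer-orbit speed at r₂: v_p = √[μ(2/r₂ − 1/a_t)] = 3.789 km/s.
Second burn Δv₂ = |v₂ − v_p| = 0.9170 km/s.
Total Δv = Δv₁ + Δv₂ = 1.461 km/s.

Δv = 1.461 km/s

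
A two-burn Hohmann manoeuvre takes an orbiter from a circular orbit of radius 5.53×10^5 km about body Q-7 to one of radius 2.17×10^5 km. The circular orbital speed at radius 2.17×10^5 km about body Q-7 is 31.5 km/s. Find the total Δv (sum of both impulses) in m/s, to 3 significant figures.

Δv = 11200 m/s

From the circular-orbit relation v² = μ/r at r = 2.17×10^5 km: μ = v²r = (31.5)² × 2.17×10^5 = 2.15318×10^8 km³/s².
The Hohmann ellipse has a_t = (r₁ + r₂)/2 = 3.850×10^5 km.
At r₁ the circular-orbit speed is v₁ = √(μ/r₁) = 19.732 km/s.
On the transfer ellipse at r₁, vis-viva gives v_a = √[μ(2/r₁ − 1/a_t)] = 14.814 km/s.
First burn Δv₁ = |v_a − v₁| = 4.918 km/s.
At r₂, v₂ = √(μ/r₂) = 31.500 km/s.
Transfer-orbit speed at r₂: v_p = √[μ(2/r₂ − 1/a_t)] = 37.752 km/s.
Second burn Δv₂ = |v₂ − v_p| = 6.252 km/s.
Total Δv = Δv₁ + Δv₂ = 11.17 km/s.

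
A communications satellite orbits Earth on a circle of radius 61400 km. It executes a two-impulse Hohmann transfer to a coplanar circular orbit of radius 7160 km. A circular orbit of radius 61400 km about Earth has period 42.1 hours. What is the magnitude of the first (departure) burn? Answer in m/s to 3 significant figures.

From Kepler's third law T² = 4π²r³/μ at r = 61400 km, T = 42.1 hours = 42.1 × 3600 s = 1.5156×10^5 s: μ = 4π²r³/T² = 3.97828×10^5 km³/s².
Semi-major axis of the transfer orbit: a_t = (61400 + 7160)/2 = 34280 km.
Circular speed at r = 61400 km: v_c = √(μ/r) = 2.545 km/s.
Vis-viva on the transfer ellipse at r = 61400 km gives v_t = √[μ(2/r − 1/a_t)] = 1.163 km/s.
Δv₁ = |v_t − v_c| = |1.163 − 2.545| = 1.382 km/s.

Δv₁ = 1380 m/s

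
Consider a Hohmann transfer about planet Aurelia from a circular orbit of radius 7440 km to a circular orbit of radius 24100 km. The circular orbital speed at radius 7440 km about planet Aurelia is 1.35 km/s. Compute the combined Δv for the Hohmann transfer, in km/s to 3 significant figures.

Δv = 0.554 km/s

From the circular-orbit relation v² = μ/r at r = 7440 km: μ = v²r = (1.35)² × 7440 = 13559.4 km³/s².
Semi-major axis of the transfer orbit: a_t = (7440 + 24100)/2 = 15770 km.
At r₁ the circular-orbit speed is v₁ = √(μ/r₁) = 1.3500 km/s.
Transfer-orbit speed at r₁ (vis-viva equation): v_p = √[μ(2/r₁ − 1/a_t)] = 1.6689 km/s.
First burn Δv₁ = |v_p − v₁| = 0.3189 km/s.
At r₂, v₂ = √(μ/r₂) = 0.7501 km/s.
Transfer-orbit speed at r₂: v_a = √[μ(2/r₂ − 1/a_t)] = 0.5152 km/s.
Second burn Δv₂ = |v₂ − v_a| = 0.2349 km/s.
Δv = Δv₁ + Δv₂ = 0.3189 + 0.2349 = 0.5538 km/s.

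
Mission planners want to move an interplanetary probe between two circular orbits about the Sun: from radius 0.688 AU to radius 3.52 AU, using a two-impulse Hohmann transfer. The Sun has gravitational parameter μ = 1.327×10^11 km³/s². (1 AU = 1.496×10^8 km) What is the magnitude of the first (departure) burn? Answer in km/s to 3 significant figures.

In km: r₁ = 0.688 × 1.496×10^8 = 1.029248×10^8 km; r₂ = 3.52 × 1.496×10^8 = 5.26592×10^8 km.
Semi-major axis of the transfer orbit: a_t = (1.029248×10^8 + 5.26592×10^8)/2 = 3.147584×10^8 km.
On the circular orbit at r = 1.029248×10^8 km, v_c = √(μ/r) = 35.907 km/s.
Vis-viva on the transfer ellipse at r = 1.029248×10^8 km gives v_t = √[μ(2/r − 1/a_t)] = 46.443 km/s.
Δv₁ = |v_t − v_c| = |46.443 − 35.907| = 10.54 km/s.

Δv₁ = 10.5 km/s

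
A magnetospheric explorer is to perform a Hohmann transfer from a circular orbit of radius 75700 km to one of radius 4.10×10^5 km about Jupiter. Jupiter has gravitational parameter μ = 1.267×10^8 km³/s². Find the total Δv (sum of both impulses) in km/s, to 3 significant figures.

Δv = 20.0 km/s

Semi-major axis of the transfer orbit: a_t = (75700 + 4.100×10^5)/2 = 2.4285×10^5 km.
At r₁ the circular-orbit speed is v₁ = √(μ/r₁) = 40.91 km/s.
Transfer-orbit speed at r₁ (vis-viva equation): v_p = √[μ(2/r₁ − 1/a_t)] = 53.16 km/s.
First burn Δv₁ = |v_p − v₁| = 12.25 km/s.
At r₂, v₂ = √(μ/r₂) = 17.579 km/s.
Transfer-orbit speed at r₂: v_a = √[μ(2/r₂ − 1/a_t)] = 9.8147 km/s.
Second burn Δv₂ = |v₂ − v_a| = 7.764 km/s.
Total Δv = Δv₁ + Δv₂ = 20.01 km/s.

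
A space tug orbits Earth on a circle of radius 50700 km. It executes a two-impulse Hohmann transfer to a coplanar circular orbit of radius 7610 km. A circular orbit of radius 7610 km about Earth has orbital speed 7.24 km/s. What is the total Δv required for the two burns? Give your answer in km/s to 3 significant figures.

Δv = 3.68 km/s

From the circular-orbit relation v² = μ/r at r = 7610 km: μ = v²r = (7.24)² × 7610 = 3.98898×10^5 km³/s².
Semi-major axis of the transfer orbit: a_t = (50700 + 7610)/2 = 29155 km.
At r₁ the circular-orbit speed is v₁ = √(μ/r₁) = 2.805 km/s.
Transfer-orbit speed at r₁ (vis-viva): v_a = √[μ(2/r₁ − 1/a_t)] = 1.433 km/s.
First burn Δv₁ = |v_a − v₁| = 1.372 km/s.
Circular speed at r₂: v₂ = √(μ/r₂) = 7.240 km/s.
Transfer-orbit speed at r₂: v_p = √[μ(2/r₂ − 1/a_t)] = 9.547 km/s.
Second burn Δv₂ = |v₂ − v_p| = 2.307 km/s.
Δv = Δv₁ + Δv₂ = 1.372 + 2.307 = 3.679 km/s.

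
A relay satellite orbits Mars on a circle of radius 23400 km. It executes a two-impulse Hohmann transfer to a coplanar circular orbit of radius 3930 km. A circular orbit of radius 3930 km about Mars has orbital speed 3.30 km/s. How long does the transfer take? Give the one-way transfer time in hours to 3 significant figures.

t = 6.74 hours

From the circular-orbit relation v² = μ/r at r = 3930 km: μ = v²r = (3.30)² × 3930 = 42797.7 km³/s².
Semi-major axis of the transfer orbit: a_t = (23400 + 3930)/2 = 13665 km.
Transfer time t = π√(a_t³/μ) = π√((13665)³ / 42797.7) = 24260 s.
Converting: 24260 s ÷ 3600 s/hour = 6.74 hours.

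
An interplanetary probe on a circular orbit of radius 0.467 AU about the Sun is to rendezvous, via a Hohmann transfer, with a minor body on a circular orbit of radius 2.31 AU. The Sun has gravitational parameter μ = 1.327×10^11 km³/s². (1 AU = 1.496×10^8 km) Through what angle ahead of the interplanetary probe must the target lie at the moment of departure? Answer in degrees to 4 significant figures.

φ = 96.12°

In km: r₁ = 0.467 × 1.496×10^8 = 6.98632×10^7 km; r₂ = 2.31 × 1.496×10^8 = 3.45576×10^8 km.
Transfer-ellipse semi-major axis a_t = (r₁ + r₂)/2 = (6.98632×10^7 + 3.45576×10^8)/2 = 2.077196×10^8 km.
The half-period of the transfer ellipse is t = π√(a_t³/μ) = 2.582×10^7 s.
The target's mean motion on its circular orbit is ω₂ = √(μ/r₂³) = 5.670×10^-8 rad/s.
Angle swept by the target during transfer: ω₂·t = 1.464 rad = 83.88°.
The interplanetary probe traverses 180° on the transfer ellipse, so the target must lead by 180° − 83.88° = 96.12°.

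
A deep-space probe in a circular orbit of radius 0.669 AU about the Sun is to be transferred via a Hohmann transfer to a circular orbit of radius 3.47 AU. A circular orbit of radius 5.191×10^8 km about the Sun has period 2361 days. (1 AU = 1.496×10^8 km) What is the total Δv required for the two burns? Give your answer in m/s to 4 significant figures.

From Kepler's third law T² = 4π²r³/μ at r = 5.191×10^8 km, T = 2361 days = 2361 × 86400 s = 2.039904×10^8 s: μ = 4π²r³/T² = 1.32707×10^11 km³/s².
In km: r₁ = 0.669 × 1.496×10^8 = 1.000824×10^8 km; r₂ = 3.47 × 1.496×10^8 = 5.19112×10^8 km.
The Hohmann ellipse has a_t = (r₁ + r₂)/2 = 3.095972×10^8 km.
Circular speed at r₁: v₁ = √(μ/r₁) = √(1.32707×10^11/1.000824×10^8) = 36.41 km/s.
On the transfer ellipse at r₁, v² = μ(2/r − 1/a) gives v_p = √[μ(2/r₁ − 1/a_t)] = 47.15 km/s.
First burn Δv₁ = |v_p − v₁| = 10.74 km/s.
At r₂, v₂ = √(μ/r₂) = 15.989 km/s.
Transfer-orbit speed at r₂: v_a = √[μ(2/r₂ − 1/a_t)] = 9.0907 km/s.
Second burn Δv₂ = |v₂ − v_a| = 6.898 km/s.
Total Δv = Δv₁ + Δv₂ = 17.64 km/s.

Δv = 17640 m/s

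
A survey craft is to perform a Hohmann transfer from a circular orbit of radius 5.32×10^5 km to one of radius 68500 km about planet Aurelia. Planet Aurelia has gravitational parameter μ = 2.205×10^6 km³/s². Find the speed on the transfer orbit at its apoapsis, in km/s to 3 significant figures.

v = 0.972 km/s

Transfer-ellipse semi-major axis a_t = (r₁ + r₂)/2 = (5.320×10^5 + 68500)/2 = 3.0025×10^5 km.
The apoapsis of the transfer ellipse is at r = 5.320×10^5 km.
Applying v² = μ(2/r − 1/a_t): v = 0.9724 km/s.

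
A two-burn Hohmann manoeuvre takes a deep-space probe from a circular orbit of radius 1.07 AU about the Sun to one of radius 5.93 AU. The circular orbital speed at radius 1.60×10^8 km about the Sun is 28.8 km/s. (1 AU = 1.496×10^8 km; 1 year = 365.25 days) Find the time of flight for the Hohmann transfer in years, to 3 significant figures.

From the circular-orbit relation v² = μ/r at r = 1.60×10^8 km: μ = v²r = (28.8)² × 1.60×10^8 = 1.32710×10^11 km³/s².
In km: r₁ = 1.07 × 1.496×10^8 = 1.60072×10^8 km; r₂ = 5.93 × 1.496×10^8 = 8.87128×10^8 km.
Transfer-ellipse semi-major axis a_t = (r₁ + r₂)/2 = (1.60072×10^8 + 8.87128×10^8)/2 = 5.236×10^8 km.
Half the transfer-orbit period gives t = π√(a_t³/μ) = 1.033×10^8 s.
Converting: 1.033×10^8 s ÷ 3.15576×10^7 s/year (365.25 × 86400) = 3.27 years.

t = 3.27 years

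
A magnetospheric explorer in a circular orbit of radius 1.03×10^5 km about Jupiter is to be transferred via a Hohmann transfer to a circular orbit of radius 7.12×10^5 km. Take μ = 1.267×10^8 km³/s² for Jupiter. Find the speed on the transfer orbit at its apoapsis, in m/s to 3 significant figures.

The Hohmann ellipse has a_t = (r₁ + r₂)/2 = 4.075×10^5 km.
The apoapsis of the transfer ellipse is at r = 7.120×10^5 km.
Applying v² = μ(2/r − 1/a_t): v = 6.707 km/s.

v = 6710 m/s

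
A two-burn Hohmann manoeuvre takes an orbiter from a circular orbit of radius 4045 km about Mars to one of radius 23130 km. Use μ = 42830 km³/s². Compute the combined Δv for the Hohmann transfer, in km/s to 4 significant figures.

Transfer-ellipse semi-major axis a_t = (r₁ + r₂)/2 = (4045 + 23130)/2 = 13587.5 km.
At r₁ the circular-orbit speed is v₁ = √(μ/r₁) = 3.25398 km/s.
On the transfer ellipse at r₁, vis-viva equation gives v_p = √[μ(2/r₁ − 1/a_t)] = 4.24554 km/s.
First burn Δv₁ = |v_p − v₁| = 0.9916 km/s.
Circular speed at r₂: v₂ = √(μ/r₂) = 1.3608 km/s.
Transfer-orbit speed at r₂: v_a = √[μ(2/r₂ − 1/a_t)] = 0.74246 km/s.
Second burn Δv₂ = |v₂ − v_a| = 0.6183 km/s.
Δv = Δv₁ + Δv₂ = 0.9916 + 0.6183 = 1.610 km/s.

Δv = 1.610 km/s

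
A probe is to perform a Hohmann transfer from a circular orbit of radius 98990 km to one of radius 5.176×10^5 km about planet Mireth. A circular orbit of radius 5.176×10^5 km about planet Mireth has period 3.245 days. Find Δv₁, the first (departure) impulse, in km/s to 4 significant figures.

From Kepler's third law T² = 4π²r³/μ at r = 5.176×10^5 km, T = 3.245 days = 3.245 × 86400 s = 2.80368×10^5 s: μ = 4π²r³/T² = 6.96443×10^7 km³/s².
Semi-major axis of the transfer orbit: a_t = (98990 + 5.176×10^5)/2 = 3.08295×10^5 km.
Circular speed at r = 98990 km: v_c = √(μ/r) = 26.5245 km/s.
Transfer-orbit speed at the same r (vis-viva, a = a_t): v_t = √[μ(2/r − 1/a_t)] = 34.3685 km/s.
Δv₁ = |v_t − v_c| = |34.3685 − 26.5245| = 7.844 km/s.

Δv₁ = 7.844 km/s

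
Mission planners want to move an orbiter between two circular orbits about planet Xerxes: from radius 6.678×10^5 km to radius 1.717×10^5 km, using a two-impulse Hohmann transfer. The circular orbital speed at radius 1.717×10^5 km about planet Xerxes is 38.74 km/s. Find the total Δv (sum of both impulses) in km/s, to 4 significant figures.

From the circular-orbit relation v² = μ/r at r = 1.717×10^5 km: μ = v²r = (38.74)² × 1.717×10^5 = 2.57685×10^8 km³/s².
The Hohmann ellipse has a_t = (r₁ + r₂)/2 = 4.1975×10^5 km.
Circular speed at r₁: v₁ = √(μ/r₁) = √(2.57685×10^8/6.678×10^5) = 19.64 km/s.
On the transfer ellipse at r₁, v² = μ(2/r − 1/a) gives v_a = √[μ(2/r₁ − 1/a_t)] = 12.56 km/s.
First burn Δv₁ = |v_a − v₁| = 7.080 km/s.
Circular speed at r₂: v₂ = √(μ/r₂) = 38.74 km/s.
Transfer-orbit speed at r₂: v_p = √[μ(2/r₂ − 1/a_t)] = 48.86 km/s.
Second burn Δv₂ = |v₂ − v_p| = 10.12 km/s.
Total Δv = Δv₁ + Δv₂ = 17.20 km/s.

Δv = 17.20 km/s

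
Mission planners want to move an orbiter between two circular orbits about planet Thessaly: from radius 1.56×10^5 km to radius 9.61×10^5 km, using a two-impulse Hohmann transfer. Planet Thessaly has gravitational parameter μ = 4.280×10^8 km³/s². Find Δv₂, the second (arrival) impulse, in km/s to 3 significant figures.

Transfer-ellipse semi-major axis a_t = (r₁ + r₂)/2 = (1.560×10^5 + 9.610×10^5)/2 = 5.585×10^5 km.
Circular speed at r = 9.610×10^5 km: v_c = √(μ/r) = 21.10 km/s.
Transfer-orbit speed at the same r (vis-viva, a = a_t): v_t = √[μ(2/r − 1/a_t)] = 11.15 km/s.
Δv₂ = |v_t − v_c| = |11.15 − 21.10| = 9.950 km/s.

Δv₂ = 9.95 km/s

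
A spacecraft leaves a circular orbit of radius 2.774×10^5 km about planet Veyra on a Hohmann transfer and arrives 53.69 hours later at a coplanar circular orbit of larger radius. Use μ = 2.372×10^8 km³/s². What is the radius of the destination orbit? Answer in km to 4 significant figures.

Transfer time t = 53.69 hours = 1.93284×10^5 s, and t = π√(a_t³/μ).
So a_t = (μ t²/π²)^(1/3) = (2.372×10^8 × (1.93284×10^5)² / π²)^(1/3) = 9.6472×10^5 km.
Since a_t = (r₁ + r₂)/2, r₂ = 2a_t − r₁ = 2×9.6472×10^5 − 2.774×10^5 = 1.65204×10^6 km.

r₂ = 1.652×10^6 km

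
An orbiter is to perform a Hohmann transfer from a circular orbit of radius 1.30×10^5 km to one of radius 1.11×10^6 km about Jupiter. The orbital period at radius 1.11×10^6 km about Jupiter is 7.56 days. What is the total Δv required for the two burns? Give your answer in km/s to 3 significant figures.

From Kepler's third law T² = 4π²r³/μ at r = 1.11×10^6 km, T = 7.56 days = 7.56 × 86400 s = 6.53184×10^5 s: μ = 4π²r³/T² = 1.26549×10^8 km³/s².
Transfer-ellipse semi-major axis a_t = (r₁ + r₂)/2 = (1.300×10^5 + 1.110×10^6)/2 = 6.200×10^5 km.
At r₁ the circular-orbit speed is v₁ = √(μ/r₁) = 31.2002 km/s.
Transfer-orbit speed at r₁ (vis-viva equation): v_p = √[μ(2/r₁ − 1/a_t)] = 41.7468 km/s.
First burn Δv₁ = |v_p − v₁| = 10.5466 km/s.
At r₂, v₂ = √(μ/r₂) = 10.67744 km/s.
Transfer-orbit speed at r₂: v_a = √[μ(2/r₂ − 1/a_t)] = 4.889260 km/s.
Second burn Δv₂ = |v₂ − v_a| = 5.78818 km/s.
Δv = Δv₁ + Δv₂ = 10.5466 + 5.78818 = 16.33 km/s.

Δv = 16.3 km/s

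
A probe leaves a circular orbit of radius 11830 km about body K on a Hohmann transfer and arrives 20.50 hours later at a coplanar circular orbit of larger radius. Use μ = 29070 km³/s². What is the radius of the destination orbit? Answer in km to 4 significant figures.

r₂ = 38610 km

Transfer time t = 20.50 hours = 73800 s, and t = π√(a_t³/μ).
So a_t = (μ t²/π²)^(1/3) = (29070 × (73800)² / π²)^(1/3) = 25220 km.
Since a_t = (r₁ + r₂)/2, r₂ = 2a_t − r₁ = 2×25220 − 11830 = 38610 km.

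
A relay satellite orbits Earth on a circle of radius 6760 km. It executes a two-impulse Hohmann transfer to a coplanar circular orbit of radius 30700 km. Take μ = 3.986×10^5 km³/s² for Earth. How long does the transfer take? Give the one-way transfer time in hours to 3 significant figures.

t = 3.54 hours

Semi-major axis of the transfer orbit: a_t = (6760 + 30700)/2 = 18730 km.
Half the transfer-orbit period gives t = π√(a_t³/μ) = 12760 s.
Converting: 12760 s ÷ 3600 s/hour = 3.54 hours.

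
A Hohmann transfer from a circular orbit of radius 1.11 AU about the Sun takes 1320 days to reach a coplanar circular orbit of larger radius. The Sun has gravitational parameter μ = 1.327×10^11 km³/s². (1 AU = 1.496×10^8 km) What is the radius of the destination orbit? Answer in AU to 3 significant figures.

r₂ = 6.37 AU

In km: r₁ = 1.11 × 1.496×10^8 = 1.66056×10^8 km.
Transfer time t = 1320 days = 1.14048×10^8 s, and t = π√(a_t³/μ).
So a_t = (μ t²/π²)^(1/3) = (1.327×10^11 × (1.14048×10^8)² / π²)^(1/3) = 5.5922×10^8 km.
Since a_t = (r₁ + r₂)/2, r₂ = 2a_t − r₁ = 2×5.5922×10^8 − 1.66056×10^8 = 9.52384×10^8 km.
In AU: r₂ = 9.52384×10^8 / 1.496×10^8 = 6.37 AU.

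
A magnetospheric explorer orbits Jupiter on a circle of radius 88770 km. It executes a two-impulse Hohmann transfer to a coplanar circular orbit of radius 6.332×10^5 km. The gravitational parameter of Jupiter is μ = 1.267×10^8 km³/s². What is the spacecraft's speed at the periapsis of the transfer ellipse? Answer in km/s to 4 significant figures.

v = 50.04 km/s

The Hohmann ellipse has a_t = (r₁ + r₂)/2 = 3.60985×10^5 km.
At periapsis, r = 88770 km.
From the vis-viva equation, v = √[μ(2/r − 1/a_t)] = 50.04 km/s.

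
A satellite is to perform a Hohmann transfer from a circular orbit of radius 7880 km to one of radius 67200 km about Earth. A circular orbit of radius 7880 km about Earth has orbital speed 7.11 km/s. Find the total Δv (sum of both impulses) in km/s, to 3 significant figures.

From the circular-orbit relation v² = μ/r at r = 7880 km: μ = v²r = (7.11)² × 7880 = 3.98351×10^5 km³/s².
Semi-major axis of the transfer orbit: a_t = (7880 + 67200)/2 = 37540 km.
At r₁ the circular-orbit speed is v₁ = √(μ/r₁) = 7.110 km/s.
On the transfer ellipse at r₁, vis-viva equation gives v_p = √[μ(2/r₁ − 1/a_t)] = 9.513 km/s.
First burn Δv₁ = |v_p − v₁| = 2.403 km/s.
At r₂, v₂ = √(μ/r₂) = 2.4347 km/s.
Transfer-orbit speed at r₂: v_a = √[μ(2/r₂ − 1/a_t)] = 1.1155 km/s.
Second burn Δv₂ = |v₂ − v_a| = 1.319 km/s.
Δv = Δv₁ + Δv₂ = 2.403 + 1.319 = 3.722 km/s.

Δv = 3.72 km/s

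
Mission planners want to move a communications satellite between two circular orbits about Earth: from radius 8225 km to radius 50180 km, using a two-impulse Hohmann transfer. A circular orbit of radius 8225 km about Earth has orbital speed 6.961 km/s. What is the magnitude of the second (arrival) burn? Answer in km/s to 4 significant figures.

Δv₂ = 1.323 km/s

From the circular-orbit relation v² = μ/r at r = 8225 km: μ = v²r = (6.961)² × 8225 = 3.98547×10^5 km³/s².
The Hohmann ellipse has a_t = (r₁ + r₂)/2 = 29202.5 km.
On the circular orbit at r = 50180 km, v_c = √(μ/r) = 2.81822 km/s.
Transfer-orbit speed at the same r (vis-viva, a = a_t): v_t = √[μ(2/r − 1/a_t)] = 1.49566 km/s.
Δv₂ = |v_t − v_c| = |1.49566 − 2.81822| = 1.323 km/s.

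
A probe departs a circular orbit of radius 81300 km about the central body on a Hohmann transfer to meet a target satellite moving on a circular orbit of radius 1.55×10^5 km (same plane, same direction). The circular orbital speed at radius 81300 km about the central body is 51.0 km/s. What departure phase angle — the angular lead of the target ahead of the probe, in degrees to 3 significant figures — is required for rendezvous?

From the circular-orbit relation v² = μ/r at r = 81300 km: μ = v²r = (51.0)² × 81300 = 2.11461×10^8 km³/s².
The Hohmann ellipse has a_t = (r₁ + r₂)/2 = 1.1815×10^5 km.
Transfer time t = π√(a_t³/μ) = 8774 s.
The target's mean motion on its circular orbit is ω₂ = √(μ/r₂³) = 2.383×10^-4 rad/s.
Angle swept by the target during transfer: ω₂·t = 2.091 rad = 119.8°.
Arrival is 180° from departure on the ellipse, so φ = 180° − 119.8° = 60.2°.

φ = 60.2°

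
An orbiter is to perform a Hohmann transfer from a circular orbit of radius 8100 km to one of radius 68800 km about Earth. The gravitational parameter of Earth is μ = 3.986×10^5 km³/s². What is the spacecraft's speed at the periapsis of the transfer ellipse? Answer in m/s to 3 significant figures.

v = 9380 m/s

Transfer-ellipse semi-major axis a_t = (r₁ + r₂)/2 = (8100 + 68800)/2 = 38450 km.
The periapsis of the transfer ellipse is at r = 8100 km.
From the vis-viva equation, v = √[μ(2/r − 1/a_t)] = 9.384 km/s.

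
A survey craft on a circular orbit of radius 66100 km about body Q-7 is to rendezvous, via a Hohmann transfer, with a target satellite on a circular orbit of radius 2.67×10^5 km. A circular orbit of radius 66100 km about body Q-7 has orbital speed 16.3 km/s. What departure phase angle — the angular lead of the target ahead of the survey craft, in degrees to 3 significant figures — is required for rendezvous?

φ = 91.3°

From the circular-orbit relation v² = μ/r at r = 66100 km: μ = v²r = (16.3)² × 66100 = 1.75621×10^7 km³/s².
Transfer-ellipse semi-major axis a_t = (r₁ + r₂)/2 = (66100 + 2.670×10^5)/2 = 1.6655×10^5 km.
The half-period of the transfer ellipse is t = π√(a_t³/μ) = 50954 s.
The target's mean motion on its circular orbit is ω₂ = √(μ/r₂³) = 3.0375×10^-5 rad/s.
Angle swept by the target during transfer: ω₂·t = 1.5477 rad = 88.68°.
Arrival is 180° from departure on the ellipse, so φ = 180° − 88.68° = 91.3°.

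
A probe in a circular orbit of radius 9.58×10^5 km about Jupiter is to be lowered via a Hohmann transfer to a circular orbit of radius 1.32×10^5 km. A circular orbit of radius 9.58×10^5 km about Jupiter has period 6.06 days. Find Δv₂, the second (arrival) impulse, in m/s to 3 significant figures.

From Kepler's third law T² = 4π²r³/μ at r = 9.58×10^5 km, T = 6.06 days = 6.06 × 86400 s = 5.23584×10^5 s: μ = 4π²r³/T² = 1.26615×10^8 km³/s².
The Hohmann ellipse has a_t = (r₁ + r₂)/2 = 5.450×10^5 km.
On the circular orbit at r = 1.320×10^5 km, v_c = √(μ/r) = 30.97 km/s.
Transfer-orbit speed at the same r (vis-viva, a = a_t): v_t = √[μ(2/r − 1/a_t)] = 41.06 km/s.
Δv₂ = |v_t − v_c| = |41.06 − 30.97| = 10.09 km/s.

Δv₂ = 10100 m/s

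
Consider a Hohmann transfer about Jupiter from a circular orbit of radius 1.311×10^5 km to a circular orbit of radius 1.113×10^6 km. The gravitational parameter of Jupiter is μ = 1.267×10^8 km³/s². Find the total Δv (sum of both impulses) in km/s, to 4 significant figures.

Semi-major axis of the transfer orbit: a_t = (1.311×10^5 + 1.113×10^6)/2 = 6.2205×10^5 km.
Circular speed at r₁: v₁ = √(μ/r₁) = √(1.267×10^8/1.311×10^5) = 31.088 km/s.
On the transfer ellipse at r₁, v² = μ(2/r − 1/a) gives v_p = √[μ(2/r₁ − 1/a_t)] = 41.584 km/s.
First burn Δv₁ = |v_p − v₁| = 10.50 km/s.
Circular speed at r₂: v₂ = √(μ/r₂) = 10.669 km/s.
Transfer-orbit speed at r₂: v_a = √[μ(2/r₂ − 1/a_t)] = 4.8981 km/s.
Second burn Δv₂ = |v₂ − v_a| = 5.771 km/s.
Total Δv = Δv₁ + Δv₂ = 16.27 km/s.

Δv = 16.27 km/s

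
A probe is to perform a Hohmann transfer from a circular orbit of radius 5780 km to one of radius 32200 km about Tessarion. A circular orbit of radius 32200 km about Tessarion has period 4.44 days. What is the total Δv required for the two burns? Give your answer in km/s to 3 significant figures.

Δv = 0.613 km/s

From Kepler's third law T² = 4π²r³/μ at r = 32200 km, T = 4.44 days = 4.44 × 86400 s = 3.83616×10^5 s: μ = 4π²r³/T² = 8956.41 km³/s².
The Hohmann ellipse has a_t = (r₁ + r₂)/2 = 18990 km.
At r₁ the circular-orbit speed is v₁ = √(μ/r₁) = 1.24481 km/s.
On the transfer ellipse at r₁, vis-viva equation gives v_p = √[μ(2/r₁ − 1/a_t)] = 1.62095 km/s.
First burn Δv₁ = |v_p − v₁| = 0.37614 km/s.
Circular speed at r₂: v₂ = √(μ/r₂) = 0.527399 km/s.
Transfer-orbit speed at r₂: v_a = √[μ(2/r₂ − 1/a_t)] = 0.290965 km/s.
Second burn Δv₂ = |v₂ − v_a| = 0.23643 km/s.
Total Δv = Δv₁ + Δv₂ = 0.6126 km/s.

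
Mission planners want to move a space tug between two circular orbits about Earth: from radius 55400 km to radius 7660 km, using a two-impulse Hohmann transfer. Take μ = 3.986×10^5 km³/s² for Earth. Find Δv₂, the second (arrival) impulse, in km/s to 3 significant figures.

Transfer-ellipse semi-major axis a_t = (r₁ + r₂)/2 = (55400 + 7660)/2 = 31530 km.
Circular speed at r = 7660 km: v_c = √(μ/r) = 7.214 km/s.
Transfer-orbit speed at the same r (vis-viva, a = a_t): v_t = √[μ(2/r − 1/a_t)] = 9.562 km/s.
Δv₂ = |v_t − v_c| = |9.562 − 7.214| = 2.348 km/s.

Δv₂ = 2.35 km/s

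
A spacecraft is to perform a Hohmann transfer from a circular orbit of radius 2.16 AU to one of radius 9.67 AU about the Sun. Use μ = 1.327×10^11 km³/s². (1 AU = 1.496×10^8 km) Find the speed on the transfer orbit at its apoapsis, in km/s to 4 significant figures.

In km: r₁ = 2.16 × 1.496×10^8 = 3.23136×10^8 km; r₂ = 9.67 × 1.496×10^8 = 1.446632×10^9 km.
Semi-major axis of the transfer orbit: a_t = (3.23136×10^8 + 1.446632×10^9)/2 = 8.84884×10^8 km.
The apoapsis of the transfer ellipse is at r = 1.446632×10^9 km.
Applying v² = μ(2/r − 1/a_t): v = 5.788 km/s.

v = 5.788 km/s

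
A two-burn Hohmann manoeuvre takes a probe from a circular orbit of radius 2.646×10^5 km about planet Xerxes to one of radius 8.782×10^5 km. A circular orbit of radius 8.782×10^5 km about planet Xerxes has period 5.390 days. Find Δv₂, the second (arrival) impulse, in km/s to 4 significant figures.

From Kepler's third law T² = 4π²r³/μ at r = 8.782×10^5 km, T = 5.390 days = 5.390 × 86400 s = 4.65696×10^5 s: μ = 4π²r³/T² = 1.23292×10^8 km³/s².
Transfer-ellipse semi-major axis a_t = (r₁ + r₂)/2 = (2.646×10^5 + 8.782×10^5)/2 = 5.714×10^5 km.
On the circular orbit at r = 8.782×10^5 km, v_c = √(μ/r) = 11.849 km/s.
Transfer-orbit speed at the same r (vis-viva, a = a_t): v_t = √[μ(2/r − 1/a_t)] = 8.0630 km/s.
Δv₂ = |v_t − v_c| = |8.0630 − 11.849| = 3.786 km/s.

Δv₂ = 3.786 km/s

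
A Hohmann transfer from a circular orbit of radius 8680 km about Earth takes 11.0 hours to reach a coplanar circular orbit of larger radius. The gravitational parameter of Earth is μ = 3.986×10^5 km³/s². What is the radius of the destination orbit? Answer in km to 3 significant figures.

Transfer time t = 11.0 hours = 39600 s, and t = π√(a_t³/μ).
So a_t = (μ t²/π²)^(1/3) = (3.986×10^5 × (39600)² / π²)^(1/3) = 39860 km.
Since a_t = (r₁ + r₂)/2, r₂ = 2a_t − r₁ = 2×39860 − 8680 = 71040 km.

r₂ = 71000 km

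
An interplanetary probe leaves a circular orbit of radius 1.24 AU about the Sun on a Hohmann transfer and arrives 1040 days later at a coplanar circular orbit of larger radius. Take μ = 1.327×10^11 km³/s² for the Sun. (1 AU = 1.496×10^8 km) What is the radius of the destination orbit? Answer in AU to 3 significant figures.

r₂ = 5.14 AU

In km: r₁ = 1.24 × 1.496×10^8 = 1.85504×10^8 km.
Transfer time t = 1040 days = 8.9856×10^7 s, and t = π√(a_t³/μ).
So a_t = (μ t²/π²)^(1/3) = (1.327×10^11 × (8.9856×10^7)² / π²)^(1/3) = 4.7704×10^8 km.
Since a_t = (r₁ + r₂)/2, r₂ = 2a_t − r₁ = 2×4.7704×10^8 − 1.85504×10^8 = 7.68576×10^8 km.
In AU: r₂ = 7.68576×10^8 / 1.496×10^8 = 5.14 AU.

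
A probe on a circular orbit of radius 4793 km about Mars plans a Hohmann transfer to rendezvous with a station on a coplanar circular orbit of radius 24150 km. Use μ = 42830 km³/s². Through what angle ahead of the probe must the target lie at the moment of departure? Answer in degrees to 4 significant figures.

φ = 96.50°

Semi-major axis of the transfer orbit: a_t = (4793 + 24150)/2 = 14471.5 km.
The half-period of the transfer ellipse is t = π√(a_t³/μ) = 26427 s.
The target's mean motion on its circular orbit is ω₂ = √(μ/r₂³) = 5.5144×10^-5 rad/s.
Angle swept by the target during transfer: ω₂·t = 1.4573 rad = 83.50°.
Arrival is 180° from departure on the ellipse, so φ = 180° − 83.50° = 96.50°.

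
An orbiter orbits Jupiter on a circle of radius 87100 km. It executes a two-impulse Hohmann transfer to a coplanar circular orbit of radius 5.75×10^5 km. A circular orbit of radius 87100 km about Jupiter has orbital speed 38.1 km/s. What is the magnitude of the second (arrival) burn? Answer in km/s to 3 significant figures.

From the circular-orbit relation v² = μ/r at r = 87100 km: μ = v²r = (38.1)² × 87100 = 1.26435×10^8 km³/s².
Transfer-ellipse semi-major axis a_t = (r₁ + r₂)/2 = (87100 + 5.750×10^5)/2 = 3.3105×10^5 km.
On the circular orbit at r = 5.750×10^5 km, v_c = √(μ/r) = 14.8286 km/s.
Transfer-orbit speed at the same r (vis-viva, a = a_t): v_t = √[μ(2/r − 1/a_t)] = 7.60611 km/s.
Δv₂ = |v_t − v_c| = |7.60611 − 14.8286| = 7.222 km/s.

Δv₂ = 7.22 km/s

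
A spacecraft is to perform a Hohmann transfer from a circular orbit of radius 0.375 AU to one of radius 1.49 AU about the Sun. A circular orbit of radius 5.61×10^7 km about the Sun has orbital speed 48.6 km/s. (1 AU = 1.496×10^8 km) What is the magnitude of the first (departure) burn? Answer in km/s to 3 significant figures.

Δv₁ = 12.8 km/s

From the circular-orbit relation v² = μ/r at r = 5.61×10^7 km: μ = v²r = (48.6)² × 5.61×10^7 = 1.32506×10^11 km³/s².
In km: r₁ = 0.375 × 1.496×10^8 = 5.610×10^7 km; r₂ = 1.49 × 1.496×10^8 = 2.22904×10^8 km.
Semi-major axis of the transfer orbit: a_t = (5.610×10^7 + 2.22904×10^8)/2 = 1.39502×10^8 km.
On the circular orbit at r = 5.610×10^7 km, v_c = √(μ/r) = 48.60 km/s.
Vis-viva on the transfer ellipse at r = 5.610×10^7 km gives v_t = √[μ(2/r − 1/a_t)] = 61.43 km/s.
Δv₁ = |v_t − v_c| = |61.43 − 48.60| = 12.83 km/s.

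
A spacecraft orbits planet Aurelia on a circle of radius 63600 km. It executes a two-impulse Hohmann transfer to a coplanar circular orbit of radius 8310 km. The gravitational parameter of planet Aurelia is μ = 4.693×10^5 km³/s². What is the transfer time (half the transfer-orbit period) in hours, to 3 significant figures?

The Hohmann ellipse has a_t = (r₁ + r₂)/2 = 35955 km.
By Kepler's third law the transfer-orbit period is T = 2π√(a_t³/μ), so t = T/2 = 31265 s.
Converting: 31265 s ÷ 3600 s/hour = 8.68 hours.

t = 8.68 hours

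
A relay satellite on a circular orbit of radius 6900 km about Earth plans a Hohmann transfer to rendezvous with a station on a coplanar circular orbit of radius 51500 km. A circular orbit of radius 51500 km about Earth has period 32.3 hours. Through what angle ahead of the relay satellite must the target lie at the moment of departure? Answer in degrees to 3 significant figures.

φ = 103°

From Kepler's third law T² = 4π²r³/μ at r = 51500 km, T = 32.3 hours = 32.3 × 3600 s = 1.1628×10^5 s: μ = 4π²r³/T² = 3.98815×10^5 km³/s².
Semi-major axis of the transfer orbit: a_t = (6900 + 51500)/2 = 29200 km.
The half-period of the transfer ellipse is t = π√(a_t³/μ) = 24822 s.
The target's mean motion on its circular orbit is ω₂ = √(μ/r₂³) = 5.4035×10^-5 rad/s.
Angle swept by the target during transfer: ω₂·t = 1.3413 rad = 76.85°.
Arrival is 180° from departure on the ellipse, so φ = 180° − 76.85° = 103°.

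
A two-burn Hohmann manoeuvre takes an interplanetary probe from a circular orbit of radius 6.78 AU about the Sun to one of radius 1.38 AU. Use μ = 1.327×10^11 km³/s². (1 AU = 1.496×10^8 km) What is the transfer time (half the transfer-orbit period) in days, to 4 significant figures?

In km: r₁ = 6.78 × 1.496×10^8 = 1.014288×10^9 km; r₂ = 1.38 × 1.496×10^8 = 2.06448×10^8 km.
Semi-major axis of the transfer orbit: a_t = (1.014288×10^9 + 2.06448×10^8)/2 = 6.10368×10^8 km.
Half the transfer-orbit period gives t = π√(a_t³/μ) = 1.300×10^8 s.
Converting: 1.300×10^8 s ÷ 86400 s/day = 1505 days.

t = 1505 days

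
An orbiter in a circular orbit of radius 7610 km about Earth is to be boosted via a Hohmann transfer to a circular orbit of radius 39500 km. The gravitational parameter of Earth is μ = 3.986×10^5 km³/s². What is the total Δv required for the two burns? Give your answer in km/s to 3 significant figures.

Δv = 3.51 km/s

The Hohmann ellipse has a_t = (r₁ + r₂)/2 = 23555 km.
At r₁ the circular-orbit speed is v₁ = √(μ/r₁) = 7.237 km/s.
Transfer-orbit speed at r₁ (v² = μ(2/r − 1/a)): v_p = √[μ(2/r₁ − 1/a_t)] = 9.372 km/s.
First burn Δv₁ = |v_p − v₁| = 2.135 km/s.
At r₂, v₂ = √(μ/r₂) = 3.177 km/s.
Transfer-orbit speed at r₂: v_a = √[μ(2/r₂ − 1/a_t)] = 1.806 km/s.
Second burn Δv₂ = |v₂ − v_a| = 1.371 km/s.
Δv = Δv₁ + Δv₂ = 2.135 + 1.371 = 3.506 km/s.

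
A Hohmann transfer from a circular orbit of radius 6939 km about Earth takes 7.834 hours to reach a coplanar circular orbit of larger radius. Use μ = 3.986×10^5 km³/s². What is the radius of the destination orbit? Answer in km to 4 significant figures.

r₂ = 56640 km

Transfer time t = 7.834 hours = 28202.4 s, and t = π√(a_t³/μ).
So a_t = (μ t²/π²)^(1/3) = (3.986×10^5 × (28202.4)² / π²)^(1/3) = 31788 km.
Since a_t = (r₁ + r₂)/2, r₂ = 2a_t − r₁ = 2×31788 − 6939 = 56637 km.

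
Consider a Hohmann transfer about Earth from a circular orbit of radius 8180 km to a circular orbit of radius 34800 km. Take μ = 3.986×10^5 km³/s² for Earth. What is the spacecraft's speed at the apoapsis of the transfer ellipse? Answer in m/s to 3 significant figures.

v = 2090 m/s

Semi-major axis of the transfer orbit: a_t = (8180 + 34800)/2 = 21490 km.
At apoapsis, r = 34800 km.
Applying v² = μ(2/r − 1/a_t): v = 2.088 km/s.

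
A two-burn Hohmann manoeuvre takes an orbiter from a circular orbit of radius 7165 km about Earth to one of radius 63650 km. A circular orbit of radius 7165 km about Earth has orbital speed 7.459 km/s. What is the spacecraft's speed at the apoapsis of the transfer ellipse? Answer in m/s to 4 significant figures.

From the circular-orbit relation v² = μ/r at r = 7165 km: μ = v²r = (7.459)² × 7165 = 3.98637×10^5 km³/s².
Semi-major axis of the transfer orbit: a_t = (7165 + 63650)/2 = 35407.5 km.
The apoapsis of the transfer ellipse is at r = 63650 km.
Vis-viva: v = √[μ(2/r − 1/a_t)] = √[3.98637×10^5 × (2/63650 − 1/35407.5)] = 1.126 km/s.

v = 1126 m/s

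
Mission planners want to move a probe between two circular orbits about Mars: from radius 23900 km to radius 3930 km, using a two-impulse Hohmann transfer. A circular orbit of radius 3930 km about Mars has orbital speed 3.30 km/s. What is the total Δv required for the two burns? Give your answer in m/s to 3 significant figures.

Δv = 1650 m/s

From the circular-orbit relation v² = μ/r at r = 3930 km: μ = v²r = (3.30)² × 3930 = 42797.7 km³/s².
Semi-major axis of the transfer orbit: a_t = (23900 + 3930)/2 = 13915 km.
Circular speed at r₁: v₁ = √(μ/r₁) = √(42797.7/23900) = 1.3382 km/s.
Transfer-orbit speed at r₁ (vis-viva): v_a = √[μ(2/r₁ − 1/a_t)] = 0.71116 km/s.
First burn Δv₁ = |v_a − v₁| = 0.6270 km/s.
At r₂, v₂ = √(μ/r₂) = 3.300 km/s.
Transfer-orbit speed at r₂: v_p = √[μ(2/r₂ − 1/a_t)] = 4.325 km/s.
Second burn Δv₂ = |v₂ − v_p| = 1.025 km/s.
Δv = Δv₁ + Δv₂ = 0.6270 + 1.025 = 1.652 km/s.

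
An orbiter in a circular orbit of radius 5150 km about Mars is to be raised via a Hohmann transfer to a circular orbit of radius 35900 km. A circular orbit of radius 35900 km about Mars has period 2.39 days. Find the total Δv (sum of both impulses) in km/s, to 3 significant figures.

From Kepler's third law T² = 4π²r³/μ at r = 35900 km, T = 2.39 days = 2.39 × 86400 s = 2.06496×10^5 s: μ = 4π²r³/T² = 42837.1 km³/s².
Semi-major axis of the transfer orbit: a_t = (5150 + 35900)/2 = 20525 km.
Circular speed at r₁: v₁ = √(μ/r₁) = √(42837.1/5150) = 2.8841 km/s.
On the transfer ellipse at r₁, vis-viva equation gives v_p = √[μ(2/r₁ − 1/a_t)] = 3.8143 km/s.
First burn Δv₁ = |v_p − v₁| = 0.9302 km/s.
At r₂, v₂ = √(μ/r₂) = 1.0924 km/s.
Transfer-orbit speed at r₂: v_a = √[μ(2/r₂ − 1/a_t)] = 0.54717 km/s.
Second burn Δv₂ = |v₂ − v_a| = 0.5452 km/s.
Total Δv = Δv₁ + Δv₂ = 1.475 km/s.

Δv = 1.48 km/s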